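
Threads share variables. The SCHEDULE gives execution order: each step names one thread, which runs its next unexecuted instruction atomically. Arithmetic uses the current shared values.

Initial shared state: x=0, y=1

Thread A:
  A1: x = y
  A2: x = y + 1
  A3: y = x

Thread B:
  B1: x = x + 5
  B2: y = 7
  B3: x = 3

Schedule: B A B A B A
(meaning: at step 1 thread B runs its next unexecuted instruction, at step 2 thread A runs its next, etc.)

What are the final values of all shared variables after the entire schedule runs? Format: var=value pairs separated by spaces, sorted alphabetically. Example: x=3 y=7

Answer: x=3 y=3

Derivation:
Step 1: thread B executes B1 (x = x + 5). Shared: x=5 y=1. PCs: A@0 B@1
Step 2: thread A executes A1 (x = y). Shared: x=1 y=1. PCs: A@1 B@1
Step 3: thread B executes B2 (y = 7). Shared: x=1 y=7. PCs: A@1 B@2
Step 4: thread A executes A2 (x = y + 1). Shared: x=8 y=7. PCs: A@2 B@2
Step 5: thread B executes B3 (x = 3). Shared: x=3 y=7. PCs: A@2 B@3
Step 6: thread A executes A3 (y = x). Shared: x=3 y=3. PCs: A@3 B@3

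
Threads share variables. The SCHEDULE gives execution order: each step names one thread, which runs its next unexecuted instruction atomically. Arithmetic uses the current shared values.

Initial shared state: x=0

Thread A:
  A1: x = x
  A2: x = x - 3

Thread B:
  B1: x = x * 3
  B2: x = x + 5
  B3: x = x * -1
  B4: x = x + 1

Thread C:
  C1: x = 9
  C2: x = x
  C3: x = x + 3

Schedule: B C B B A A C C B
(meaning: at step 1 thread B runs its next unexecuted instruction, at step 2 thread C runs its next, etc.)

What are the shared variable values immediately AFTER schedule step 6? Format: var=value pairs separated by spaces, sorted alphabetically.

Step 1: thread B executes B1 (x = x * 3). Shared: x=0. PCs: A@0 B@1 C@0
Step 2: thread C executes C1 (x = 9). Shared: x=9. PCs: A@0 B@1 C@1
Step 3: thread B executes B2 (x = x + 5). Shared: x=14. PCs: A@0 B@2 C@1
Step 4: thread B executes B3 (x = x * -1). Shared: x=-14. PCs: A@0 B@3 C@1
Step 5: thread A executes A1 (x = x). Shared: x=-14. PCs: A@1 B@3 C@1
Step 6: thread A executes A2 (x = x - 3). Shared: x=-17. PCs: A@2 B@3 C@1

Answer: x=-17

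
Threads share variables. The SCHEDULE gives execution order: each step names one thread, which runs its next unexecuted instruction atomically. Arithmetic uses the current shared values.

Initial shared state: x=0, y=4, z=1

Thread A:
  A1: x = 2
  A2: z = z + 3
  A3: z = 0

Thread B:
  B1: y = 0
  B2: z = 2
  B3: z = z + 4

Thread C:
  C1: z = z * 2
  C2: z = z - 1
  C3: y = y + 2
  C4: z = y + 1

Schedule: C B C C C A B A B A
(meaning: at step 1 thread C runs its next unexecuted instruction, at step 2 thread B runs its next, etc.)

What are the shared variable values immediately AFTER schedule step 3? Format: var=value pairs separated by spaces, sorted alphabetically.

Answer: x=0 y=0 z=1

Derivation:
Step 1: thread C executes C1 (z = z * 2). Shared: x=0 y=4 z=2. PCs: A@0 B@0 C@1
Step 2: thread B executes B1 (y = 0). Shared: x=0 y=0 z=2. PCs: A@0 B@1 C@1
Step 3: thread C executes C2 (z = z - 1). Shared: x=0 y=0 z=1. PCs: A@0 B@1 C@2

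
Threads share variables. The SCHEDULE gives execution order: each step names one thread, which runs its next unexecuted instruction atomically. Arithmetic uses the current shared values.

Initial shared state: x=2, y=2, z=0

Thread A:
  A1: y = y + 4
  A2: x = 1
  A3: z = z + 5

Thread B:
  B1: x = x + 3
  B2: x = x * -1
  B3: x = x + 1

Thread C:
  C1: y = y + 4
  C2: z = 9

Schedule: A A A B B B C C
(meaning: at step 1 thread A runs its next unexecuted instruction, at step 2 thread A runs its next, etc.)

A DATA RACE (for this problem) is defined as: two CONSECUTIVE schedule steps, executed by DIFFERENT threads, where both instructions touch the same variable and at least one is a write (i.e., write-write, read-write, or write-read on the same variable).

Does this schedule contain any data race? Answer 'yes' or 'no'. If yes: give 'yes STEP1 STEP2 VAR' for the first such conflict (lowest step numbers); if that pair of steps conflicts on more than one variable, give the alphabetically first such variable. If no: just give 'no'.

Steps 1,2: same thread (A). No race.
Steps 2,3: same thread (A). No race.
Steps 3,4: A(r=z,w=z) vs B(r=x,w=x). No conflict.
Steps 4,5: same thread (B). No race.
Steps 5,6: same thread (B). No race.
Steps 6,7: B(r=x,w=x) vs C(r=y,w=y). No conflict.
Steps 7,8: same thread (C). No race.

Answer: no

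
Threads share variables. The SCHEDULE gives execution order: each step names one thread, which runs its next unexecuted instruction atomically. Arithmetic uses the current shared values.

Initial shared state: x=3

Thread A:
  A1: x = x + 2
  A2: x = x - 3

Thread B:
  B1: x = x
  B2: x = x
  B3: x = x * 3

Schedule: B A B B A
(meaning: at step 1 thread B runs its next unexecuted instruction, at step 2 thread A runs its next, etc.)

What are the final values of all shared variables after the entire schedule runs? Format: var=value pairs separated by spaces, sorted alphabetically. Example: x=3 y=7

Answer: x=12

Derivation:
Step 1: thread B executes B1 (x = x). Shared: x=3. PCs: A@0 B@1
Step 2: thread A executes A1 (x = x + 2). Shared: x=5. PCs: A@1 B@1
Step 3: thread B executes B2 (x = x). Shared: x=5. PCs: A@1 B@2
Step 4: thread B executes B3 (x = x * 3). Shared: x=15. PCs: A@1 B@3
Step 5: thread A executes A2 (x = x - 3). Shared: x=12. PCs: A@2 B@3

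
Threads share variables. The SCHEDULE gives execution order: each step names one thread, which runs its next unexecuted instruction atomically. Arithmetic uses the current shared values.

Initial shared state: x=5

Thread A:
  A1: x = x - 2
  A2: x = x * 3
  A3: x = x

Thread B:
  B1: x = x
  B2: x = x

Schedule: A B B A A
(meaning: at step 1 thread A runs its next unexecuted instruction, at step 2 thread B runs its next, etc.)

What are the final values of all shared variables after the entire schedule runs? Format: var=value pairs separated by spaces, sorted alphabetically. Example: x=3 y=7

Answer: x=9

Derivation:
Step 1: thread A executes A1 (x = x - 2). Shared: x=3. PCs: A@1 B@0
Step 2: thread B executes B1 (x = x). Shared: x=3. PCs: A@1 B@1
Step 3: thread B executes B2 (x = x). Shared: x=3. PCs: A@1 B@2
Step 4: thread A executes A2 (x = x * 3). Shared: x=9. PCs: A@2 B@2
Step 5: thread A executes A3 (x = x). Shared: x=9. PCs: A@3 B@2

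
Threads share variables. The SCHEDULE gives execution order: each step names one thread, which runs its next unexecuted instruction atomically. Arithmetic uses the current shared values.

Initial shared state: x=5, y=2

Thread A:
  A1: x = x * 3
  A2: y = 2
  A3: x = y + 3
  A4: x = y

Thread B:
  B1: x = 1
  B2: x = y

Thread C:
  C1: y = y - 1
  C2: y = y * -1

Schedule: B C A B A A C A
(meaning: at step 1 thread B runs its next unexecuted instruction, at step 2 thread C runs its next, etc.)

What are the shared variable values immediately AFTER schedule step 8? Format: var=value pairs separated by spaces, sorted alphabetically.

Step 1: thread B executes B1 (x = 1). Shared: x=1 y=2. PCs: A@0 B@1 C@0
Step 2: thread C executes C1 (y = y - 1). Shared: x=1 y=1. PCs: A@0 B@1 C@1
Step 3: thread A executes A1 (x = x * 3). Shared: x=3 y=1. PCs: A@1 B@1 C@1
Step 4: thread B executes B2 (x = y). Shared: x=1 y=1. PCs: A@1 B@2 C@1
Step 5: thread A executes A2 (y = 2). Shared: x=1 y=2. PCs: A@2 B@2 C@1
Step 6: thread A executes A3 (x = y + 3). Shared: x=5 y=2. PCs: A@3 B@2 C@1
Step 7: thread C executes C2 (y = y * -1). Shared: x=5 y=-2. PCs: A@3 B@2 C@2
Step 8: thread A executes A4 (x = y). Shared: x=-2 y=-2. PCs: A@4 B@2 C@2

Answer: x=-2 y=-2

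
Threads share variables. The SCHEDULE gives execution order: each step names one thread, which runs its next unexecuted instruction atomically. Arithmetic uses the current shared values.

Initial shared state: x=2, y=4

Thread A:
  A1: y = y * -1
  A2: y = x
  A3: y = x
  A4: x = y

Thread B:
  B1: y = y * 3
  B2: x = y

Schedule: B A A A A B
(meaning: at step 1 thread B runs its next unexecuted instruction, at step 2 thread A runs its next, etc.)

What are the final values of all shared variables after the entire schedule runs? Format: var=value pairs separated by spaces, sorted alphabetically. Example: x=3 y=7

Step 1: thread B executes B1 (y = y * 3). Shared: x=2 y=12. PCs: A@0 B@1
Step 2: thread A executes A1 (y = y * -1). Shared: x=2 y=-12. PCs: A@1 B@1
Step 3: thread A executes A2 (y = x). Shared: x=2 y=2. PCs: A@2 B@1
Step 4: thread A executes A3 (y = x). Shared: x=2 y=2. PCs: A@3 B@1
Step 5: thread A executes A4 (x = y). Shared: x=2 y=2. PCs: A@4 B@1
Step 6: thread B executes B2 (x = y). Shared: x=2 y=2. PCs: A@4 B@2

Answer: x=2 y=2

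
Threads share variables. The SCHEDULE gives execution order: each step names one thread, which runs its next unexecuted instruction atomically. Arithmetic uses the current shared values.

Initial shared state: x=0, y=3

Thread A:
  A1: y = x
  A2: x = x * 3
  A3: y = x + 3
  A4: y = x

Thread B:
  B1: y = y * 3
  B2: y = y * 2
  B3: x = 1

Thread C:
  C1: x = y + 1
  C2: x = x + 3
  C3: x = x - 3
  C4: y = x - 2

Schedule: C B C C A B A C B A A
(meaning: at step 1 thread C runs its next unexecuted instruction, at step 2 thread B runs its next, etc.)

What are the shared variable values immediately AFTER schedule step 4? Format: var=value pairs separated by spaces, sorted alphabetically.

Step 1: thread C executes C1 (x = y + 1). Shared: x=4 y=3. PCs: A@0 B@0 C@1
Step 2: thread B executes B1 (y = y * 3). Shared: x=4 y=9. PCs: A@0 B@1 C@1
Step 3: thread C executes C2 (x = x + 3). Shared: x=7 y=9. PCs: A@0 B@1 C@2
Step 4: thread C executes C3 (x = x - 3). Shared: x=4 y=9. PCs: A@0 B@1 C@3

Answer: x=4 y=9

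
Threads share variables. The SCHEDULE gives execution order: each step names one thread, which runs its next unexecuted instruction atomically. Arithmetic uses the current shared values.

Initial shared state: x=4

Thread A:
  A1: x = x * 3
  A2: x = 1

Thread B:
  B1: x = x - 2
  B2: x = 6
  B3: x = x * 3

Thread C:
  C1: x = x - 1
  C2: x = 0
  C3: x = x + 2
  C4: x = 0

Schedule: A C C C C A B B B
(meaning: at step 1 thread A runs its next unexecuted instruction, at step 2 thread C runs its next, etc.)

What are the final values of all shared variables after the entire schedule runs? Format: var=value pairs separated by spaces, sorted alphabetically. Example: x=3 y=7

Step 1: thread A executes A1 (x = x * 3). Shared: x=12. PCs: A@1 B@0 C@0
Step 2: thread C executes C1 (x = x - 1). Shared: x=11. PCs: A@1 B@0 C@1
Step 3: thread C executes C2 (x = 0). Shared: x=0. PCs: A@1 B@0 C@2
Step 4: thread C executes C3 (x = x + 2). Shared: x=2. PCs: A@1 B@0 C@3
Step 5: thread C executes C4 (x = 0). Shared: x=0. PCs: A@1 B@0 C@4
Step 6: thread A executes A2 (x = 1). Shared: x=1. PCs: A@2 B@0 C@4
Step 7: thread B executes B1 (x = x - 2). Shared: x=-1. PCs: A@2 B@1 C@4
Step 8: thread B executes B2 (x = 6). Shared: x=6. PCs: A@2 B@2 C@4
Step 9: thread B executes B3 (x = x * 3). Shared: x=18. PCs: A@2 B@3 C@4

Answer: x=18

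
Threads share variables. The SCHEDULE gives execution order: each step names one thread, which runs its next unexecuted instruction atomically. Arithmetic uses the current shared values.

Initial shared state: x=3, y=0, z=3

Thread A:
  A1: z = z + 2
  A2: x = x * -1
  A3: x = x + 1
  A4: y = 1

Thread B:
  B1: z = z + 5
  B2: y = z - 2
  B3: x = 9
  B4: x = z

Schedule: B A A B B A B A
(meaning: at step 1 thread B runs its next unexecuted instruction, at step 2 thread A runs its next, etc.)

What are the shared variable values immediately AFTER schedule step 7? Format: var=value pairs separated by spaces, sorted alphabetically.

Answer: x=10 y=8 z=10

Derivation:
Step 1: thread B executes B1 (z = z + 5). Shared: x=3 y=0 z=8. PCs: A@0 B@1
Step 2: thread A executes A1 (z = z + 2). Shared: x=3 y=0 z=10. PCs: A@1 B@1
Step 3: thread A executes A2 (x = x * -1). Shared: x=-3 y=0 z=10. PCs: A@2 B@1
Step 4: thread B executes B2 (y = z - 2). Shared: x=-3 y=8 z=10. PCs: A@2 B@2
Step 5: thread B executes B3 (x = 9). Shared: x=9 y=8 z=10. PCs: A@2 B@3
Step 6: thread A executes A3 (x = x + 1). Shared: x=10 y=8 z=10. PCs: A@3 B@3
Step 7: thread B executes B4 (x = z). Shared: x=10 y=8 z=10. PCs: A@3 B@4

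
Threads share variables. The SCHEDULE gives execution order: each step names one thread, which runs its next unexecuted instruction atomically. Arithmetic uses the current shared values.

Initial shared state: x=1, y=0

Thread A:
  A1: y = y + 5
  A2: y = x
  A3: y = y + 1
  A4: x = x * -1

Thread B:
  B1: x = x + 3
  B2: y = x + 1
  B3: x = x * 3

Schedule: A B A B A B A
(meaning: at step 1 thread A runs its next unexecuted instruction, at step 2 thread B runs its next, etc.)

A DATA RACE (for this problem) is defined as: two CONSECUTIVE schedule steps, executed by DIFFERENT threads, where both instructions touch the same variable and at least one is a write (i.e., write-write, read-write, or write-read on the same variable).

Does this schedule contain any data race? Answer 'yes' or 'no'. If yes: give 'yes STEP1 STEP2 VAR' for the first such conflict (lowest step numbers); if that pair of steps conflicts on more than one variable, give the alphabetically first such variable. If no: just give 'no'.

Steps 1,2: A(r=y,w=y) vs B(r=x,w=x). No conflict.
Steps 2,3: B(x = x + 3) vs A(y = x). RACE on x (W-R).
Steps 3,4: A(y = x) vs B(y = x + 1). RACE on y (W-W).
Steps 4,5: B(y = x + 1) vs A(y = y + 1). RACE on y (W-W).
Steps 5,6: A(r=y,w=y) vs B(r=x,w=x). No conflict.
Steps 6,7: B(x = x * 3) vs A(x = x * -1). RACE on x (W-W).
First conflict at steps 2,3.

Answer: yes 2 3 x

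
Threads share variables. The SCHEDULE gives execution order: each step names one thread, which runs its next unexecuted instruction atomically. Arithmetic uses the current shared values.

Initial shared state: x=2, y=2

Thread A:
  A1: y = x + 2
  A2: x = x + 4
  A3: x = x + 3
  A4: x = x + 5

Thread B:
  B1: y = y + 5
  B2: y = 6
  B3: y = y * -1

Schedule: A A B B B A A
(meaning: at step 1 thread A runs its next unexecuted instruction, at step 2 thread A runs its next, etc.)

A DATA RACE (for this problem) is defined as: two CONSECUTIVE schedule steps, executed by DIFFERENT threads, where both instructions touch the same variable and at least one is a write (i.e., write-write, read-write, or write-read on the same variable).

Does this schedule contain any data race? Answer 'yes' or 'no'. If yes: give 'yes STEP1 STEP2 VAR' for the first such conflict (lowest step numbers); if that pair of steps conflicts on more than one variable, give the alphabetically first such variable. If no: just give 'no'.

Steps 1,2: same thread (A). No race.
Steps 2,3: A(r=x,w=x) vs B(r=y,w=y). No conflict.
Steps 3,4: same thread (B). No race.
Steps 4,5: same thread (B). No race.
Steps 5,6: B(r=y,w=y) vs A(r=x,w=x). No conflict.
Steps 6,7: same thread (A). No race.

Answer: no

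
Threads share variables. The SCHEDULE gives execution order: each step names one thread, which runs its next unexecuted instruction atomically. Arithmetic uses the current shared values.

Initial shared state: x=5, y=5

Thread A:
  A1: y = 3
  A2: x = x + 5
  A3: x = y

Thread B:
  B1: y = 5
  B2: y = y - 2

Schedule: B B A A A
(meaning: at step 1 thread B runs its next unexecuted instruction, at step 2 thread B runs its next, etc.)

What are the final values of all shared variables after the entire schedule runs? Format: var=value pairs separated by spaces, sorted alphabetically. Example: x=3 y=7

Step 1: thread B executes B1 (y = 5). Shared: x=5 y=5. PCs: A@0 B@1
Step 2: thread B executes B2 (y = y - 2). Shared: x=5 y=3. PCs: A@0 B@2
Step 3: thread A executes A1 (y = 3). Shared: x=5 y=3. PCs: A@1 B@2
Step 4: thread A executes A2 (x = x + 5). Shared: x=10 y=3. PCs: A@2 B@2
Step 5: thread A executes A3 (x = y). Shared: x=3 y=3. PCs: A@3 B@2

Answer: x=3 y=3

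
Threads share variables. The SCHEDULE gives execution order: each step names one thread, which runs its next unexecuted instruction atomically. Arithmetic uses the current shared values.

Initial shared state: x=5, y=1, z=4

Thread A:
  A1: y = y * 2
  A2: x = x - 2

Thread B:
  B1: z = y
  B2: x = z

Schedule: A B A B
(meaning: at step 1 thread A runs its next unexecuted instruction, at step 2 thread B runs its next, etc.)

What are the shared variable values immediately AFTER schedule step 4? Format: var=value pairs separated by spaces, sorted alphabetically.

Answer: x=2 y=2 z=2

Derivation:
Step 1: thread A executes A1 (y = y * 2). Shared: x=5 y=2 z=4. PCs: A@1 B@0
Step 2: thread B executes B1 (z = y). Shared: x=5 y=2 z=2. PCs: A@1 B@1
Step 3: thread A executes A2 (x = x - 2). Shared: x=3 y=2 z=2. PCs: A@2 B@1
Step 4: thread B executes B2 (x = z). Shared: x=2 y=2 z=2. PCs: A@2 B@2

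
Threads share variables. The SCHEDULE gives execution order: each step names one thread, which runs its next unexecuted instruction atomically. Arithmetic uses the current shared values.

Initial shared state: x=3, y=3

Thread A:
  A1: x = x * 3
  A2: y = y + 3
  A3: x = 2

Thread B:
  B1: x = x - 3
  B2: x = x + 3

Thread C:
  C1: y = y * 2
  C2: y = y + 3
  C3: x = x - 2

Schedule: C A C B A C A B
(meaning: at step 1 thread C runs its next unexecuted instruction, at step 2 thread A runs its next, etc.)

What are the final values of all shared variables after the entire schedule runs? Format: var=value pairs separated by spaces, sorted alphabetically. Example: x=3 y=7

Step 1: thread C executes C1 (y = y * 2). Shared: x=3 y=6. PCs: A@0 B@0 C@1
Step 2: thread A executes A1 (x = x * 3). Shared: x=9 y=6. PCs: A@1 B@0 C@1
Step 3: thread C executes C2 (y = y + 3). Shared: x=9 y=9. PCs: A@1 B@0 C@2
Step 4: thread B executes B1 (x = x - 3). Shared: x=6 y=9. PCs: A@1 B@1 C@2
Step 5: thread A executes A2 (y = y + 3). Shared: x=6 y=12. PCs: A@2 B@1 C@2
Step 6: thread C executes C3 (x = x - 2). Shared: x=4 y=12. PCs: A@2 B@1 C@3
Step 7: thread A executes A3 (x = 2). Shared: x=2 y=12. PCs: A@3 B@1 C@3
Step 8: thread B executes B2 (x = x + 3). Shared: x=5 y=12. PCs: A@3 B@2 C@3

Answer: x=5 y=12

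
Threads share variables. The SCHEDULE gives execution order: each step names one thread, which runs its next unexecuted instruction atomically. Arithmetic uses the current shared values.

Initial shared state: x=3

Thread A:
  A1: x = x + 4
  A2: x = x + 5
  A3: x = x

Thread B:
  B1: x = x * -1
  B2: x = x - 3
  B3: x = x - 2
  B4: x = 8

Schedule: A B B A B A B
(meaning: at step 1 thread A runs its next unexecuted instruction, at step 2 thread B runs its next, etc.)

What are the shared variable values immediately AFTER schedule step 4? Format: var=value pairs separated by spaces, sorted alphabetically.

Answer: x=-5

Derivation:
Step 1: thread A executes A1 (x = x + 4). Shared: x=7. PCs: A@1 B@0
Step 2: thread B executes B1 (x = x * -1). Shared: x=-7. PCs: A@1 B@1
Step 3: thread B executes B2 (x = x - 3). Shared: x=-10. PCs: A@1 B@2
Step 4: thread A executes A2 (x = x + 5). Shared: x=-5. PCs: A@2 B@2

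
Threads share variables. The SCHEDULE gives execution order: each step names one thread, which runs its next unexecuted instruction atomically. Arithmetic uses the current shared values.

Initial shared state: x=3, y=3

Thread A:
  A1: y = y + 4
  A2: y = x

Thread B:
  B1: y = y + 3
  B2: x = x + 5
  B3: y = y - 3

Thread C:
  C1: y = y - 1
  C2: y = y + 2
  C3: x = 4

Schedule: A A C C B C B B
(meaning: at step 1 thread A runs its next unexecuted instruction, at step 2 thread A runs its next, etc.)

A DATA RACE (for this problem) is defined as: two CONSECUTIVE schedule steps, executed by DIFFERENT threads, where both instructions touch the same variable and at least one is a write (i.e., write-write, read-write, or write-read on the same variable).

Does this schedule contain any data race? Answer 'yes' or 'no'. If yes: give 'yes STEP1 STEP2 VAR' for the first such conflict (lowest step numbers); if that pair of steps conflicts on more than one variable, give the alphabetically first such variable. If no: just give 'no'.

Answer: yes 2 3 y

Derivation:
Steps 1,2: same thread (A). No race.
Steps 2,3: A(y = x) vs C(y = y - 1). RACE on y (W-W).
Steps 3,4: same thread (C). No race.
Steps 4,5: C(y = y + 2) vs B(y = y + 3). RACE on y (W-W).
Steps 5,6: B(r=y,w=y) vs C(r=-,w=x). No conflict.
Steps 6,7: C(x = 4) vs B(x = x + 5). RACE on x (W-W).
Steps 7,8: same thread (B). No race.
First conflict at steps 2,3.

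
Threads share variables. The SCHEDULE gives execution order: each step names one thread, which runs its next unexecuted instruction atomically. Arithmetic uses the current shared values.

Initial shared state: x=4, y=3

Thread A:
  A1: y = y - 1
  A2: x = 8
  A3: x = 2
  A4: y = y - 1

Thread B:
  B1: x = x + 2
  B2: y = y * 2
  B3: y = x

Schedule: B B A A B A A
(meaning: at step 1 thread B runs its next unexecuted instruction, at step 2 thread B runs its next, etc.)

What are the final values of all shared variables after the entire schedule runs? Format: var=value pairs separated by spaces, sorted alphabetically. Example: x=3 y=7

Step 1: thread B executes B1 (x = x + 2). Shared: x=6 y=3. PCs: A@0 B@1
Step 2: thread B executes B2 (y = y * 2). Shared: x=6 y=6. PCs: A@0 B@2
Step 3: thread A executes A1 (y = y - 1). Shared: x=6 y=5. PCs: A@1 B@2
Step 4: thread A executes A2 (x = 8). Shared: x=8 y=5. PCs: A@2 B@2
Step 5: thread B executes B3 (y = x). Shared: x=8 y=8. PCs: A@2 B@3
Step 6: thread A executes A3 (x = 2). Shared: x=2 y=8. PCs: A@3 B@3
Step 7: thread A executes A4 (y = y - 1). Shared: x=2 y=7. PCs: A@4 B@3

Answer: x=2 y=7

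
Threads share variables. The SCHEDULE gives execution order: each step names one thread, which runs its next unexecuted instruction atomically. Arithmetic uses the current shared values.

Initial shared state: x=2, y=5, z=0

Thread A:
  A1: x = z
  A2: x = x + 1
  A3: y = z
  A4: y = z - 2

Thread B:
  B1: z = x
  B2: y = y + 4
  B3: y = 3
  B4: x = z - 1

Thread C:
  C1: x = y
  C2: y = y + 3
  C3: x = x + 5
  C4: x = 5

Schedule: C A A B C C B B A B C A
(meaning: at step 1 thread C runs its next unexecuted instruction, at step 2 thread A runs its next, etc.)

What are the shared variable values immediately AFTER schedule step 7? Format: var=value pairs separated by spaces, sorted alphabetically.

Step 1: thread C executes C1 (x = y). Shared: x=5 y=5 z=0. PCs: A@0 B@0 C@1
Step 2: thread A executes A1 (x = z). Shared: x=0 y=5 z=0. PCs: A@1 B@0 C@1
Step 3: thread A executes A2 (x = x + 1). Shared: x=1 y=5 z=0. PCs: A@2 B@0 C@1
Step 4: thread B executes B1 (z = x). Shared: x=1 y=5 z=1. PCs: A@2 B@1 C@1
Step 5: thread C executes C2 (y = y + 3). Shared: x=1 y=8 z=1. PCs: A@2 B@1 C@2
Step 6: thread C executes C3 (x = x + 5). Shared: x=6 y=8 z=1. PCs: A@2 B@1 C@3
Step 7: thread B executes B2 (y = y + 4). Shared: x=6 y=12 z=1. PCs: A@2 B@2 C@3

Answer: x=6 y=12 z=1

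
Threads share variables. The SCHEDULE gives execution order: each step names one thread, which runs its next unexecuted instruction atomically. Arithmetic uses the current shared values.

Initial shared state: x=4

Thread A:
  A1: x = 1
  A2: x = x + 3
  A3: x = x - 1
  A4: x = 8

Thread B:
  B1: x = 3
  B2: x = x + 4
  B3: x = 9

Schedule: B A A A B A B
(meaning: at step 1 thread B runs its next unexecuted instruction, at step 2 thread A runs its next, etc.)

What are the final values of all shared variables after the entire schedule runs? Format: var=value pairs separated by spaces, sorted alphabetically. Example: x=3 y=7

Answer: x=9

Derivation:
Step 1: thread B executes B1 (x = 3). Shared: x=3. PCs: A@0 B@1
Step 2: thread A executes A1 (x = 1). Shared: x=1. PCs: A@1 B@1
Step 3: thread A executes A2 (x = x + 3). Shared: x=4. PCs: A@2 B@1
Step 4: thread A executes A3 (x = x - 1). Shared: x=3. PCs: A@3 B@1
Step 5: thread B executes B2 (x = x + 4). Shared: x=7. PCs: A@3 B@2
Step 6: thread A executes A4 (x = 8). Shared: x=8. PCs: A@4 B@2
Step 7: thread B executes B3 (x = 9). Shared: x=9. PCs: A@4 B@3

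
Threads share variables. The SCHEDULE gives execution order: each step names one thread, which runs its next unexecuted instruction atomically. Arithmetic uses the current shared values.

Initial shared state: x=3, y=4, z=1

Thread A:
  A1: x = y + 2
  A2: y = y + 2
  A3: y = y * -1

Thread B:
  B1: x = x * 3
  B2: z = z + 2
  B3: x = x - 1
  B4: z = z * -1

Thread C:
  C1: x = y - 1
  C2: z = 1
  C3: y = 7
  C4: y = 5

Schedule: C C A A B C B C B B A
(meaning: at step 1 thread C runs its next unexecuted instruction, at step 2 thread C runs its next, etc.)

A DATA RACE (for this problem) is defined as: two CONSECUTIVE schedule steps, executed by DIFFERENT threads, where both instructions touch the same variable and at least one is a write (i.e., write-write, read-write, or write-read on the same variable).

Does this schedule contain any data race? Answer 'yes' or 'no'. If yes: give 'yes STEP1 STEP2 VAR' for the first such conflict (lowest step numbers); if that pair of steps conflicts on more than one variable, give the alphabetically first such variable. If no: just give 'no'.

Answer: no

Derivation:
Steps 1,2: same thread (C). No race.
Steps 2,3: C(r=-,w=z) vs A(r=y,w=x). No conflict.
Steps 3,4: same thread (A). No race.
Steps 4,5: A(r=y,w=y) vs B(r=x,w=x). No conflict.
Steps 5,6: B(r=x,w=x) vs C(r=-,w=y). No conflict.
Steps 6,7: C(r=-,w=y) vs B(r=z,w=z). No conflict.
Steps 7,8: B(r=z,w=z) vs C(r=-,w=y). No conflict.
Steps 8,9: C(r=-,w=y) vs B(r=x,w=x). No conflict.
Steps 9,10: same thread (B). No race.
Steps 10,11: B(r=z,w=z) vs A(r=y,w=y). No conflict.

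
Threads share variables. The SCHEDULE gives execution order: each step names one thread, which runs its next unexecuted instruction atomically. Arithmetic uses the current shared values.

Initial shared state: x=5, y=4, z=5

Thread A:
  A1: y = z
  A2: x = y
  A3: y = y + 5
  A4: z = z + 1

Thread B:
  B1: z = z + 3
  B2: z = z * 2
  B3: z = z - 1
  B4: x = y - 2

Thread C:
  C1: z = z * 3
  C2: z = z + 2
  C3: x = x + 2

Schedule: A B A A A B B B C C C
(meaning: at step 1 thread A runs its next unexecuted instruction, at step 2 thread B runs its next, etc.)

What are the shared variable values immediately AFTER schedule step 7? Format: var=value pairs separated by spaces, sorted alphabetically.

Answer: x=5 y=10 z=17

Derivation:
Step 1: thread A executes A1 (y = z). Shared: x=5 y=5 z=5. PCs: A@1 B@0 C@0
Step 2: thread B executes B1 (z = z + 3). Shared: x=5 y=5 z=8. PCs: A@1 B@1 C@0
Step 3: thread A executes A2 (x = y). Shared: x=5 y=5 z=8. PCs: A@2 B@1 C@0
Step 4: thread A executes A3 (y = y + 5). Shared: x=5 y=10 z=8. PCs: A@3 B@1 C@0
Step 5: thread A executes A4 (z = z + 1). Shared: x=5 y=10 z=9. PCs: A@4 B@1 C@0
Step 6: thread B executes B2 (z = z * 2). Shared: x=5 y=10 z=18. PCs: A@4 B@2 C@0
Step 7: thread B executes B3 (z = z - 1). Shared: x=5 y=10 z=17. PCs: A@4 B@3 C@0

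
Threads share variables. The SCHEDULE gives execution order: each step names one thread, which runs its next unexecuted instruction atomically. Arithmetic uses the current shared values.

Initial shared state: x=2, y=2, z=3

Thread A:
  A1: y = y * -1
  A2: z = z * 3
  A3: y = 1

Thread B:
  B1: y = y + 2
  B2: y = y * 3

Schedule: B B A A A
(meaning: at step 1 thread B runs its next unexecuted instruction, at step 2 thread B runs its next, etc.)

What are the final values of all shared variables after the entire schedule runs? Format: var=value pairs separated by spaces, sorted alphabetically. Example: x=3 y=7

Answer: x=2 y=1 z=9

Derivation:
Step 1: thread B executes B1 (y = y + 2). Shared: x=2 y=4 z=3. PCs: A@0 B@1
Step 2: thread B executes B2 (y = y * 3). Shared: x=2 y=12 z=3. PCs: A@0 B@2
Step 3: thread A executes A1 (y = y * -1). Shared: x=2 y=-12 z=3. PCs: A@1 B@2
Step 4: thread A executes A2 (z = z * 3). Shared: x=2 y=-12 z=9. PCs: A@2 B@2
Step 5: thread A executes A3 (y = 1). Shared: x=2 y=1 z=9. PCs: A@3 B@2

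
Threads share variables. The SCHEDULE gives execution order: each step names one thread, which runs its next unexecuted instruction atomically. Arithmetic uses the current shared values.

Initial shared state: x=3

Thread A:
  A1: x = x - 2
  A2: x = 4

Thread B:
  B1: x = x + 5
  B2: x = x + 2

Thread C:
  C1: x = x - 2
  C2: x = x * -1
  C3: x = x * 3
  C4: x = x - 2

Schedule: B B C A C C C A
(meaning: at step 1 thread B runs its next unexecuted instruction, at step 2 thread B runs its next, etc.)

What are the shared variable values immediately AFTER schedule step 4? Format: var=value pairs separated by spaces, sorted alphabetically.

Answer: x=6

Derivation:
Step 1: thread B executes B1 (x = x + 5). Shared: x=8. PCs: A@0 B@1 C@0
Step 2: thread B executes B2 (x = x + 2). Shared: x=10. PCs: A@0 B@2 C@0
Step 3: thread C executes C1 (x = x - 2). Shared: x=8. PCs: A@0 B@2 C@1
Step 4: thread A executes A1 (x = x - 2). Shared: x=6. PCs: A@1 B@2 C@1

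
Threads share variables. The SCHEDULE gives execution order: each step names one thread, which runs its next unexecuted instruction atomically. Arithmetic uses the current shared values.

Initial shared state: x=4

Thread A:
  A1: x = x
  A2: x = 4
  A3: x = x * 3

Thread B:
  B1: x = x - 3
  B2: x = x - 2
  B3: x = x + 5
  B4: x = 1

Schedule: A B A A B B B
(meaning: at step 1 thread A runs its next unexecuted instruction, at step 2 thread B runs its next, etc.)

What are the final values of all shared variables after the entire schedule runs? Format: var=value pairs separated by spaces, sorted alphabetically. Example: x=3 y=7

Answer: x=1

Derivation:
Step 1: thread A executes A1 (x = x). Shared: x=4. PCs: A@1 B@0
Step 2: thread B executes B1 (x = x - 3). Shared: x=1. PCs: A@1 B@1
Step 3: thread A executes A2 (x = 4). Shared: x=4. PCs: A@2 B@1
Step 4: thread A executes A3 (x = x * 3). Shared: x=12. PCs: A@3 B@1
Step 5: thread B executes B2 (x = x - 2). Shared: x=10. PCs: A@3 B@2
Step 6: thread B executes B3 (x = x + 5). Shared: x=15. PCs: A@3 B@3
Step 7: thread B executes B4 (x = 1). Shared: x=1. PCs: A@3 B@4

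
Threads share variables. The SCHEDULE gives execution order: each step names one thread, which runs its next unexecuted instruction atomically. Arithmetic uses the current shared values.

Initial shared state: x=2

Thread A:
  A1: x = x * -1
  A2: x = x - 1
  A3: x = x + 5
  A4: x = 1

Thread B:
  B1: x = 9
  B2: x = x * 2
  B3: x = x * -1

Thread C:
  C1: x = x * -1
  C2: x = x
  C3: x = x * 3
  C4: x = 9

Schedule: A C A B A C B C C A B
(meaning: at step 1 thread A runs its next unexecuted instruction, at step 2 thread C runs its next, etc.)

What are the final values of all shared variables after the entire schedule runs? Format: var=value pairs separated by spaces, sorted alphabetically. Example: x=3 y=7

Answer: x=-1

Derivation:
Step 1: thread A executes A1 (x = x * -1). Shared: x=-2. PCs: A@1 B@0 C@0
Step 2: thread C executes C1 (x = x * -1). Shared: x=2. PCs: A@1 B@0 C@1
Step 3: thread A executes A2 (x = x - 1). Shared: x=1. PCs: A@2 B@0 C@1
Step 4: thread B executes B1 (x = 9). Shared: x=9. PCs: A@2 B@1 C@1
Step 5: thread A executes A3 (x = x + 5). Shared: x=14. PCs: A@3 B@1 C@1
Step 6: thread C executes C2 (x = x). Shared: x=14. PCs: A@3 B@1 C@2
Step 7: thread B executes B2 (x = x * 2). Shared: x=28. PCs: A@3 B@2 C@2
Step 8: thread C executes C3 (x = x * 3). Shared: x=84. PCs: A@3 B@2 C@3
Step 9: thread C executes C4 (x = 9). Shared: x=9. PCs: A@3 B@2 C@4
Step 10: thread A executes A4 (x = 1). Shared: x=1. PCs: A@4 B@2 C@4
Step 11: thread B executes B3 (x = x * -1). Shared: x=-1. PCs: A@4 B@3 C@4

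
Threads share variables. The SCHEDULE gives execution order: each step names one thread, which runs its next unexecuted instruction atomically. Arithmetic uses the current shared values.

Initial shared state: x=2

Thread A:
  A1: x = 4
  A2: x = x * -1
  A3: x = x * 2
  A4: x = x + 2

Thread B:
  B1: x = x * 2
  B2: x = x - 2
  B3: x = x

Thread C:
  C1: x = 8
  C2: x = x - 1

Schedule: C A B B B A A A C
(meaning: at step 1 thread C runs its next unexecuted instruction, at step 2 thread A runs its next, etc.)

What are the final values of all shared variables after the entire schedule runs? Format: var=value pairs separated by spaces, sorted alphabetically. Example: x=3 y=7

Answer: x=-11

Derivation:
Step 1: thread C executes C1 (x = 8). Shared: x=8. PCs: A@0 B@0 C@1
Step 2: thread A executes A1 (x = 4). Shared: x=4. PCs: A@1 B@0 C@1
Step 3: thread B executes B1 (x = x * 2). Shared: x=8. PCs: A@1 B@1 C@1
Step 4: thread B executes B2 (x = x - 2). Shared: x=6. PCs: A@1 B@2 C@1
Step 5: thread B executes B3 (x = x). Shared: x=6. PCs: A@1 B@3 C@1
Step 6: thread A executes A2 (x = x * -1). Shared: x=-6. PCs: A@2 B@3 C@1
Step 7: thread A executes A3 (x = x * 2). Shared: x=-12. PCs: A@3 B@3 C@1
Step 8: thread A executes A4 (x = x + 2). Shared: x=-10. PCs: A@4 B@3 C@1
Step 9: thread C executes C2 (x = x - 1). Shared: x=-11. PCs: A@4 B@3 C@2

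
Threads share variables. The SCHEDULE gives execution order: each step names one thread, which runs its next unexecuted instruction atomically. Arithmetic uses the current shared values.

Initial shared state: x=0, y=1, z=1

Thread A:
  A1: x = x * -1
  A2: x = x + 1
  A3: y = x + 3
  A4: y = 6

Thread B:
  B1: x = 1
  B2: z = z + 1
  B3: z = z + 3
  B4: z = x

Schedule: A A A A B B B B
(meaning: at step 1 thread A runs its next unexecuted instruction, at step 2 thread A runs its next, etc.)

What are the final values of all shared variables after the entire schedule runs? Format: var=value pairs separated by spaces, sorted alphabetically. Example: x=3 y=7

Answer: x=1 y=6 z=1

Derivation:
Step 1: thread A executes A1 (x = x * -1). Shared: x=0 y=1 z=1. PCs: A@1 B@0
Step 2: thread A executes A2 (x = x + 1). Shared: x=1 y=1 z=1. PCs: A@2 B@0
Step 3: thread A executes A3 (y = x + 3). Shared: x=1 y=4 z=1. PCs: A@3 B@0
Step 4: thread A executes A4 (y = 6). Shared: x=1 y=6 z=1. PCs: A@4 B@0
Step 5: thread B executes B1 (x = 1). Shared: x=1 y=6 z=1. PCs: A@4 B@1
Step 6: thread B executes B2 (z = z + 1). Shared: x=1 y=6 z=2. PCs: A@4 B@2
Step 7: thread B executes B3 (z = z + 3). Shared: x=1 y=6 z=5. PCs: A@4 B@3
Step 8: thread B executes B4 (z = x). Shared: x=1 y=6 z=1. PCs: A@4 B@4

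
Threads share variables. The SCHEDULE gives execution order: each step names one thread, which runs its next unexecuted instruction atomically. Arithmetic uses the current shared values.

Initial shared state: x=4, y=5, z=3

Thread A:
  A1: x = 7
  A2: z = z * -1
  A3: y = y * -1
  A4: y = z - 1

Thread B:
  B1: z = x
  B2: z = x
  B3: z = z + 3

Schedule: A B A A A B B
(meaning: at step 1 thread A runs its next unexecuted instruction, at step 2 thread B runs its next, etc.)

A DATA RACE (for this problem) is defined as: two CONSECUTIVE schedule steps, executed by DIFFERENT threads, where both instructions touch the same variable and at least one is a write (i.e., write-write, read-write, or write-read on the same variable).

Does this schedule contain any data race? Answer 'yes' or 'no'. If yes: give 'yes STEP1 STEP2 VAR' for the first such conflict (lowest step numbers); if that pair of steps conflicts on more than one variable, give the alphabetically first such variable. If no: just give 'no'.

Steps 1,2: A(x = 7) vs B(z = x). RACE on x (W-R).
Steps 2,3: B(z = x) vs A(z = z * -1). RACE on z (W-W).
Steps 3,4: same thread (A). No race.
Steps 4,5: same thread (A). No race.
Steps 5,6: A(y = z - 1) vs B(z = x). RACE on z (R-W).
Steps 6,7: same thread (B). No race.
First conflict at steps 1,2.

Answer: yes 1 2 x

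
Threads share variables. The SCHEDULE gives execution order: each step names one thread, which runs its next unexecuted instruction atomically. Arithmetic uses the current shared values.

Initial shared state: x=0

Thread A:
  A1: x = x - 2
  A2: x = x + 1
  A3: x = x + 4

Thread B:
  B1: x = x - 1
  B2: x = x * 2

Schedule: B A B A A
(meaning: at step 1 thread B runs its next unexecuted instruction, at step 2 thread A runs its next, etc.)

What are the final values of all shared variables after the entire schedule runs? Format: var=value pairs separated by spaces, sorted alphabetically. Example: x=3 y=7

Step 1: thread B executes B1 (x = x - 1). Shared: x=-1. PCs: A@0 B@1
Step 2: thread A executes A1 (x = x - 2). Shared: x=-3. PCs: A@1 B@1
Step 3: thread B executes B2 (x = x * 2). Shared: x=-6. PCs: A@1 B@2
Step 4: thread A executes A2 (x = x + 1). Shared: x=-5. PCs: A@2 B@2
Step 5: thread A executes A3 (x = x + 4). Shared: x=-1. PCs: A@3 B@2

Answer: x=-1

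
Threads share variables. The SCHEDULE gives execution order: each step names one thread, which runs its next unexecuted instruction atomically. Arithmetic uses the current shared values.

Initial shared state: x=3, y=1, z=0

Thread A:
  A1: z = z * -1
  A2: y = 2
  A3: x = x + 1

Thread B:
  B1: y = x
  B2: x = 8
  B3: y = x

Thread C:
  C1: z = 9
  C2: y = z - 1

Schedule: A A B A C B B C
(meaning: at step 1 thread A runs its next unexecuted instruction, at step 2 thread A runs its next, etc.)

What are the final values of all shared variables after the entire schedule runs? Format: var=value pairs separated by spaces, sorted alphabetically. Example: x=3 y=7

Answer: x=8 y=8 z=9

Derivation:
Step 1: thread A executes A1 (z = z * -1). Shared: x=3 y=1 z=0. PCs: A@1 B@0 C@0
Step 2: thread A executes A2 (y = 2). Shared: x=3 y=2 z=0. PCs: A@2 B@0 C@0
Step 3: thread B executes B1 (y = x). Shared: x=3 y=3 z=0. PCs: A@2 B@1 C@0
Step 4: thread A executes A3 (x = x + 1). Shared: x=4 y=3 z=0. PCs: A@3 B@1 C@0
Step 5: thread C executes C1 (z = 9). Shared: x=4 y=3 z=9. PCs: A@3 B@1 C@1
Step 6: thread B executes B2 (x = 8). Shared: x=8 y=3 z=9. PCs: A@3 B@2 C@1
Step 7: thread B executes B3 (y = x). Shared: x=8 y=8 z=9. PCs: A@3 B@3 C@1
Step 8: thread C executes C2 (y = z - 1). Shared: x=8 y=8 z=9. PCs: A@3 B@3 C@2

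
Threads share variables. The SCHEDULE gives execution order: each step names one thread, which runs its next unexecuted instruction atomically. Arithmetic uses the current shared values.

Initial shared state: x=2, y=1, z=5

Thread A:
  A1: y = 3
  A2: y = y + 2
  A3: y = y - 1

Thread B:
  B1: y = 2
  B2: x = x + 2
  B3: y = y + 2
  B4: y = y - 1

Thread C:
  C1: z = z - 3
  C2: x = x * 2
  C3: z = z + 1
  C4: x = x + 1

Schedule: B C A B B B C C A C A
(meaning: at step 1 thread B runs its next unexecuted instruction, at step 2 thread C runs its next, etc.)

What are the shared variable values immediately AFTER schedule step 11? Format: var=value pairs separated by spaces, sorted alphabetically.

Answer: x=9 y=5 z=3

Derivation:
Step 1: thread B executes B1 (y = 2). Shared: x=2 y=2 z=5. PCs: A@0 B@1 C@0
Step 2: thread C executes C1 (z = z - 3). Shared: x=2 y=2 z=2. PCs: A@0 B@1 C@1
Step 3: thread A executes A1 (y = 3). Shared: x=2 y=3 z=2. PCs: A@1 B@1 C@1
Step 4: thread B executes B2 (x = x + 2). Shared: x=4 y=3 z=2. PCs: A@1 B@2 C@1
Step 5: thread B executes B3 (y = y + 2). Shared: x=4 y=5 z=2. PCs: A@1 B@3 C@1
Step 6: thread B executes B4 (y = y - 1). Shared: x=4 y=4 z=2. PCs: A@1 B@4 C@1
Step 7: thread C executes C2 (x = x * 2). Shared: x=8 y=4 z=2. PCs: A@1 B@4 C@2
Step 8: thread C executes C3 (z = z + 1). Shared: x=8 y=4 z=3. PCs: A@1 B@4 C@3
Step 9: thread A executes A2 (y = y + 2). Shared: x=8 y=6 z=3. PCs: A@2 B@4 C@3
Step 10: thread C executes C4 (x = x + 1). Shared: x=9 y=6 z=3. PCs: A@2 B@4 C@4
Step 11: thread A executes A3 (y = y - 1). Shared: x=9 y=5 z=3. PCs: A@3 B@4 C@4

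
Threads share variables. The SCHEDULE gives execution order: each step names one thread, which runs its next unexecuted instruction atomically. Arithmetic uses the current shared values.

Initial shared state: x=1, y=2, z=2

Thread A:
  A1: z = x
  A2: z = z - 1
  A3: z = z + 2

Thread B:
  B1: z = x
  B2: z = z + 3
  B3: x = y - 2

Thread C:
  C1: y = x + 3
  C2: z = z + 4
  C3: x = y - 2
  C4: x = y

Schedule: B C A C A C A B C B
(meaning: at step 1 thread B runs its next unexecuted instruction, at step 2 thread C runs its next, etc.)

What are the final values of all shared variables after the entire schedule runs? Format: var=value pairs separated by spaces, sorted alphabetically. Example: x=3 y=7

Answer: x=2 y=4 z=9

Derivation:
Step 1: thread B executes B1 (z = x). Shared: x=1 y=2 z=1. PCs: A@0 B@1 C@0
Step 2: thread C executes C1 (y = x + 3). Shared: x=1 y=4 z=1. PCs: A@0 B@1 C@1
Step 3: thread A executes A1 (z = x). Shared: x=1 y=4 z=1. PCs: A@1 B@1 C@1
Step 4: thread C executes C2 (z = z + 4). Shared: x=1 y=4 z=5. PCs: A@1 B@1 C@2
Step 5: thread A executes A2 (z = z - 1). Shared: x=1 y=4 z=4. PCs: A@2 B@1 C@2
Step 6: thread C executes C3 (x = y - 2). Shared: x=2 y=4 z=4. PCs: A@2 B@1 C@3
Step 7: thread A executes A3 (z = z + 2). Shared: x=2 y=4 z=6. PCs: A@3 B@1 C@3
Step 8: thread B executes B2 (z = z + 3). Shared: x=2 y=4 z=9. PCs: A@3 B@2 C@3
Step 9: thread C executes C4 (x = y). Shared: x=4 y=4 z=9. PCs: A@3 B@2 C@4
Step 10: thread B executes B3 (x = y - 2). Shared: x=2 y=4 z=9. PCs: A@3 B@3 C@4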